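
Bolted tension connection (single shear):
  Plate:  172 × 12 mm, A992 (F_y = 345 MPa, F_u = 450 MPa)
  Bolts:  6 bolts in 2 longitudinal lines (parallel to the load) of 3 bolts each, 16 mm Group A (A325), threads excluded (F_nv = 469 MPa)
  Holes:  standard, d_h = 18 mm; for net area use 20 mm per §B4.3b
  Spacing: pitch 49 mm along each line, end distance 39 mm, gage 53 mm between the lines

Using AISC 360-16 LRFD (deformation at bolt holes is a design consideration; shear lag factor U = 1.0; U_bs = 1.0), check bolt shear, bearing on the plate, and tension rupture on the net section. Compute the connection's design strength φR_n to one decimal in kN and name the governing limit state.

Bolt shear: A_b = π(16)²/4 = 201.06 mm². φR_n = 0.75 × 469 × 201.06 × 6 × 1 = 424.3 kN.
Bearing (12 mm plate, F_u = 450 MPa): end bolts L_c = 39 − 18/2 = 30, R_n = min(1.2×30×12×450, 2.4×16×12×450) = 194.4 kN/bolt; interior L_c = 49 − 18 = 31, R_n = 200.88 kN/bolt. φR_n = 0.75 × (2×194.4 + 4×200.88) = 894.2 kN.
Tension rupture (net): A_n = (172 − 2×20)×12 = 1584 mm² (U = 1.0, A_e = A_n). φR_n = 0.75 × 450 × 1584 = 534.6 kN.
Governing: min(424.3, 894.2, 534.6) = 424.3 kN → bolt shear.

424.3 kN (bolt shear governs)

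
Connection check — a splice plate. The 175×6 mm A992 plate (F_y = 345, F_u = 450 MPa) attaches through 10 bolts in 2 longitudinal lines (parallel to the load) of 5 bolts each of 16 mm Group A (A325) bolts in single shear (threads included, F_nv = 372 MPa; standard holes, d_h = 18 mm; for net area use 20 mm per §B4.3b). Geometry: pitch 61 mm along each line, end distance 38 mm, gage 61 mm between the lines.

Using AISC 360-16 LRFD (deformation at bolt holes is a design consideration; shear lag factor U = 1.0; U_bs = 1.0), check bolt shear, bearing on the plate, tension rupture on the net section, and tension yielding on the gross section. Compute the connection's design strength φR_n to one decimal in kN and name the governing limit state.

273.4 kN (net-section rupture governs)

Bolt shear: A_b = π(16)²/4 = 201.06 mm². φR_n = 0.75 × 372 × 201.06 × 10 × 1 = 561.0 kN.
Bearing (6 mm plate, F_u = 450 MPa): end bolts L_c = 38 − 18/2 = 29, R_n = min(1.2×29×6×450, 2.4×16×6×450) = 93.96 kN/bolt; interior L_c = 61 − 18 = 43, R_n = 103.68 kN/bolt. φR_n = 0.75 × (2×93.96 + 8×103.68) = 763.0 kN.
Tension rupture (net): A_n = (175 − 2×20)×6 = 810 mm² (U = 1.0, A_e = A_n). φR_n = 0.75 × 450 × 810 = 273.4 kN.
Tension yield (gross): A_g = 175×6 = 1050 mm². φR_n = 0.90 × 345 × 1050 = 326.0 kN.
Governing: min(561.0, 763.0, 273.4, 326.0) = 273.4 kN → net-section rupture.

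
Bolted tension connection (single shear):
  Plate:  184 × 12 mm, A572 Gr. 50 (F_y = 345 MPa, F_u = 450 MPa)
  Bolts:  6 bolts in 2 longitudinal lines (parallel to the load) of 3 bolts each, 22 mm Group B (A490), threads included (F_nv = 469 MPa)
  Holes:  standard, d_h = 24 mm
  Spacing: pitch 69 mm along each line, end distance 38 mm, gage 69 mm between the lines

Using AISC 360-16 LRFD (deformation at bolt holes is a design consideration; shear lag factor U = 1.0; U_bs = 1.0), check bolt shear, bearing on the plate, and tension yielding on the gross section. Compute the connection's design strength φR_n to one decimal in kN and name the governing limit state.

Bolt shear: A_b = π(22)²/4 = 380.13 mm². φR_n = 0.75 × 469 × 380.13 × 6 × 1 = 802.3 kN.
Bearing (12 mm plate, F_u = 450 MPa): end bolts L_c = 38 − 24/2 = 26, R_n = min(1.2×26×12×450, 2.4×22×12×450) = 168.48 kN/bolt; interior L_c = 69 − 24 = 45, R_n = 285.12 kN/bolt. φR_n = 0.75 × (2×168.48 + 4×285.12) = 1108.1 kN.
Tension yield (gross): A_g = 184×12 = 2208 mm². φR_n = 0.90 × 345 × 2208 = 685.6 kN.
Governing: min(802.3, 1108.1, 685.6) = 685.6 kN → gross-section yield.

685.6 kN (gross-section yield governs)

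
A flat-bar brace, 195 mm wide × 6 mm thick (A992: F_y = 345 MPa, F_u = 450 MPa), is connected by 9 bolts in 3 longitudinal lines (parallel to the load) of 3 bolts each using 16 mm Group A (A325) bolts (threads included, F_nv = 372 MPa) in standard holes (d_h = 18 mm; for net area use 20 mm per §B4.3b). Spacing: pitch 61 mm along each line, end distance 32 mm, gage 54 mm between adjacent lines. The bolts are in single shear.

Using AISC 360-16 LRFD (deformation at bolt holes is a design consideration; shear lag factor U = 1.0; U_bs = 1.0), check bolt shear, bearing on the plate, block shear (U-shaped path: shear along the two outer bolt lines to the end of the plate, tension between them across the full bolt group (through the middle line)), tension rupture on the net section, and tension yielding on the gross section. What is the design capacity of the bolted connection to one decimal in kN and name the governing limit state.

273.4 kN (net-section rupture governs)

Bolt shear: A_b = π(16)²/4 = 201.06 mm². φR_n = 0.75 × 372 × 201.06 × 9 × 1 = 504.9 kN.
Bearing (6 mm plate, F_u = 450 MPa): end bolts L_c = 32 − 18/2 = 23, R_n = min(1.2×23×6×450, 2.4×16×6×450) = 74.52 kN/bolt; interior L_c = 61 − 18 = 43, R_n = 103.68 kN/bolt. φR_n = 0.75 × (3×74.52 + 6×103.68) = 634.2 kN.
Block shear: shear path 2×[32+2×61] = 2×154 mm, A_gv = 1848, A_nv = 2×(154 − 2.5×20)×6 = 1248 mm²; tension across gage: (108 − 2×20)×6 = 408 mm². R_n = min(0.6×450×1248, 0.6×345×1848) + 1.0×450×408 = min(336.96, 382.54) + 183.6 = 520.56 kN. φR_n = 0.75 × 520.56 = 390.4 kN.
Tension rupture (net): A_n = (195 − 3×20)×6 = 810 mm² (U = 1.0, A_e = A_n). φR_n = 0.75 × 450 × 810 = 273.4 kN.
Tension yield (gross): A_g = 195×6 = 1170 mm². φR_n = 0.90 × 345 × 1170 = 363.3 kN.
Governing: min(504.9, 634.2, 390.4, 273.4, 363.3) = 273.4 kN → net-section rupture.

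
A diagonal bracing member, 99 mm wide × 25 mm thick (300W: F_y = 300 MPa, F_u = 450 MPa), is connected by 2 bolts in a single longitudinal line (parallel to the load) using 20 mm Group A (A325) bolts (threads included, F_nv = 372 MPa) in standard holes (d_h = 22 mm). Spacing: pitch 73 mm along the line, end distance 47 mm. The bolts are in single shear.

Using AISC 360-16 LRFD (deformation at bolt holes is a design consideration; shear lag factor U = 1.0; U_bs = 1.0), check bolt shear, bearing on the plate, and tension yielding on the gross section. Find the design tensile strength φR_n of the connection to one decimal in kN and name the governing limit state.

175.3 kN (bolt shear governs)

Bolt shear: A_b = π(20)²/4 = 314.16 mm². φR_n = 0.75 × 372 × 314.16 × 2 × 1 = 175.3 kN.
Bearing (25 mm plate, F_u = 450 MPa): end bolts L_c = 47 − 22/2 = 36, R_n = min(1.2×36×25×450, 2.4×20×25×450) = 486 kN/bolt; interior L_c = 73 − 22 = 51, R_n = 540 kN/bolt. φR_n = 0.75 × (1×486 + 1×540) = 769.5 kN.
Tension yield (gross): A_g = 99×25 = 2475 mm². φR_n = 0.90 × 300 × 2475 = 668.3 kN.
Governing: min(175.3, 769.5, 668.3) = 175.3 kN → bolt shear.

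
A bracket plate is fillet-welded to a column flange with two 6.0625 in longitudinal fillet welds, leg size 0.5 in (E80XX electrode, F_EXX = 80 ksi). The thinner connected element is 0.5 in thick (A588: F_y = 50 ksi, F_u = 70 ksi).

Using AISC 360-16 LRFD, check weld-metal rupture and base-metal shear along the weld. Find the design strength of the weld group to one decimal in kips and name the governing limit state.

Weld metal: throat = 0.707×0.5 = 0.3535 in, L = 2×6.0625 = 12.125 in. φR_n = 0.75 × 0.6 × 80 × 0.3535 × 12.125 = 154.3 kips.
Base metal shear (0.5 in plate): yield φR_n = 1.0×0.6×50×0.5×12.125 = 181.9 kips; rupture φR_n = 0.75×0.6×70×0.5×12.125 = 191.0 kips; take 181.9 kips (yield).
Governing: min(154.3, 181.9) = 154.3 kips → weld metal.

154.3 kips (weld metal governs)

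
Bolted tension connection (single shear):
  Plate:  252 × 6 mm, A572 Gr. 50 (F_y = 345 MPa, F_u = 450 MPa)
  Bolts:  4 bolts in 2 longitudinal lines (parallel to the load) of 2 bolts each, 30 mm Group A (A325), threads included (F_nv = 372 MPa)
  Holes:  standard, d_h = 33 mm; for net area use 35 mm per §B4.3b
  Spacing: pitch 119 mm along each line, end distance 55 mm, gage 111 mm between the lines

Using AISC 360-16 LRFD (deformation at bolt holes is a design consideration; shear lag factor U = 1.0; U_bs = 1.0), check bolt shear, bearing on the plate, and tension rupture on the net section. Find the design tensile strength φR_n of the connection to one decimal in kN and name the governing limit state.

Bolt shear: A_b = π(30)²/4 = 706.86 mm². φR_n = 0.75 × 372 × 706.86 × 4 × 1 = 788.9 kN.
Bearing (6 mm plate, F_u = 450 MPa): end bolts L_c = 55 − 33/2 = 38.5, R_n = min(1.2×38.5×6×450, 2.4×30×6×450) = 124.74 kN/bolt; interior L_c = 119 − 33 = 86, R_n = 194.4 kN/bolt. φR_n = 0.75 × (2×124.74 + 2×194.4) = 478.7 kN.
Tension rupture (net): A_n = (252 − 2×35)×6 = 1092 mm² (U = 1.0, A_e = A_n). φR_n = 0.75 × 450 × 1092 = 368.6 kN.
Governing: min(788.9, 478.7, 368.6) = 368.6 kN → net-section rupture.

368.6 kN (net-section rupture governs)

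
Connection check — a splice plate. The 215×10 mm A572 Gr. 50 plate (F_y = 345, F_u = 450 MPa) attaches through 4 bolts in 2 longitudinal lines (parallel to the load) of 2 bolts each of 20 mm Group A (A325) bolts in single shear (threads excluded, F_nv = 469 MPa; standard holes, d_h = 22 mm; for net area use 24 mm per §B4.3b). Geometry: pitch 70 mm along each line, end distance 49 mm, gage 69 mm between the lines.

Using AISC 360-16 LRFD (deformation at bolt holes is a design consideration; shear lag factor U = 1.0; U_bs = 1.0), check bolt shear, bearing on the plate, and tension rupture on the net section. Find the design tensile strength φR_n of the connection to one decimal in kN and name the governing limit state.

Bolt shear: A_b = π(20)²/4 = 314.16 mm². φR_n = 0.75 × 469 × 314.16 × 4 × 1 = 442.0 kN.
Bearing (10 mm plate, F_u = 450 MPa): end bolts L_c = 49 − 22/2 = 38, R_n = min(1.2×38×10×450, 2.4×20×10×450) = 205.2 kN/bolt; interior L_c = 70 − 22 = 48, R_n = 216 kN/bolt. φR_n = 0.75 × (2×205.2 + 2×216) = 631.8 kN.
Tension rupture (net): A_n = (215 − 2×24)×10 = 1670 mm² (U = 1.0, A_e = A_n). φR_n = 0.75 × 450 × 1670 = 563.6 kN.
Governing: min(442.0, 631.8, 563.6) = 442.0 kN → bolt shear.

442.0 kN (bolt shear governs)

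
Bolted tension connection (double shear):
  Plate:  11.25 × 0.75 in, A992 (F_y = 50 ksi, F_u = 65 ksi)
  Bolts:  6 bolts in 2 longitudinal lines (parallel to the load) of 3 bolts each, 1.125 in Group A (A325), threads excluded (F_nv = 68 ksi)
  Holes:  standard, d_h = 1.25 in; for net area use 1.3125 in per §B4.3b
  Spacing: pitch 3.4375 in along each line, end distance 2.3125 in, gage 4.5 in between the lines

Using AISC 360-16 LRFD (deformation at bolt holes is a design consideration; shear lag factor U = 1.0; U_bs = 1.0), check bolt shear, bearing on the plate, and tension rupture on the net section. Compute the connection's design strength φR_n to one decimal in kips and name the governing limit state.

315.4 kips (net-section rupture governs)

Bolt shear: A_b = π(1.125)²/4 = 0.99402 in². φR_n = 0.75 × 68 × 0.99402 × 6 × 2 = 608.3 kips.
Bearing (0.75 in plate, F_u = 65 ksi): end bolts L_c = 2.3125 − 1.25/2 = 1.6875, R_n = min(1.2×1.6875×0.75×65, 2.4×1.125×0.75×65) = 98.719 kips/bolt; interior L_c = 3.4375 − 1.25 = 2.1875, R_n = 127.97 kips/bolt. φR_n = 0.75 × (2×98.719 + 4×127.97) = 532.0 kips.
Tension rupture (net): A_n = (11.25 − 2×1.3125)×0.75 = 6.4688 in² (U = 1.0, A_e = A_n). φR_n = 0.75 × 65 × 6.4688 = 315.4 kips.
Governing: min(608.3, 532.0, 315.4) = 315.4 kips → net-section rupture.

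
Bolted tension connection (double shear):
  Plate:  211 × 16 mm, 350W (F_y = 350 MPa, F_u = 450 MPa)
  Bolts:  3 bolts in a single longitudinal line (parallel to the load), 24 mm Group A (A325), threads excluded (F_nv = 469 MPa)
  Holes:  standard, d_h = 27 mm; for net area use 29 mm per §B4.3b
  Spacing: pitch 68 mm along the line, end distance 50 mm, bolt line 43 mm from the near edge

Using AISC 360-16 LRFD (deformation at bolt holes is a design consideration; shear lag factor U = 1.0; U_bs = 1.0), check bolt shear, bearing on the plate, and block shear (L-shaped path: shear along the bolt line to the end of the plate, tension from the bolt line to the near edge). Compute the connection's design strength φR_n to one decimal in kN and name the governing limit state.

521.6 kN (block shear governs)

Bolt shear: A_b = π(24)²/4 = 452.39 mm². φR_n = 0.75 × 469 × 452.39 × 3 × 2 = 954.8 kN.
Bearing (16 mm plate, F_u = 450 MPa): end bolts L_c = 50 − 27/2 = 36.5, R_n = min(1.2×36.5×16×450, 2.4×24×16×450) = 315.36 kN/bolt; interior L_c = 68 − 27 = 41, R_n = 354.24 kN/bolt. φR_n = 0.75 × (1×315.36 + 2×354.24) = 767.9 kN.
Block shear: shear path 1×[50+2×68] = 1×186 mm, A_gv = 2976, A_nv = 1×(186 − 2.5×29)×16 = 1816 mm²; tension to near edge: (43 − 0.5×29)×16 = 456 mm². R_n = min(0.6×450×1816, 0.6×350×2976) + 1.0×450×456 = min(490.32, 624.96) + 205.2 = 695.52 kN. φR_n = 0.75 × 695.52 = 521.6 kN.
Governing: min(954.8, 767.9, 521.6) = 521.6 kN → block shear.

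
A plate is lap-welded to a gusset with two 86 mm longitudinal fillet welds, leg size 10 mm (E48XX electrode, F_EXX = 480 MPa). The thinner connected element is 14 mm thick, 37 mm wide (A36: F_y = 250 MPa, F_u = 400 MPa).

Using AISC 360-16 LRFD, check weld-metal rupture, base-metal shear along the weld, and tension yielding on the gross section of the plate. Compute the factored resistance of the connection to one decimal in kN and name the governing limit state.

Weld metal: throat = 0.707×10 = 7.07 mm, L = 2×86 = 172 mm. φR_n = 0.75 × 0.6 × 480 × 7.07 × 172 = 262.7 kN.
Base metal shear (14 mm plate): yield φR_n = 1.0×0.6×250×14×172 = 361.2 kN; rupture φR_n = 0.75×0.6×400×14×172 = 433.4 kN; take 361.2 kN (yield).
Tension yield (gross): A_g = 37×14 = 518 mm². φR_n = 0.90 × 250 × 518 = 116.6 kN.
Governing: min(262.7, 361.2, 116.6) = 116.6 kN → gross-section yield.

116.6 kN (gross-section yield governs)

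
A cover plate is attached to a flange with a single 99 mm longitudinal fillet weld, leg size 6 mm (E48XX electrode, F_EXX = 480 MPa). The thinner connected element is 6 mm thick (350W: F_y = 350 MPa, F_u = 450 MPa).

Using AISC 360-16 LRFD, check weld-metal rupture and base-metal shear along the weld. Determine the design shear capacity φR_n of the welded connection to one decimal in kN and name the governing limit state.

90.7 kN (weld metal governs)

Weld metal: throat = 0.707×6 = 4.242 mm, L = 99 mm. φR_n = 0.75 × 0.6 × 480 × 4.242 × 99 = 90.7 kN.
Base metal shear (6 mm plate): yield φR_n = 1.0×0.6×350×6×99 = 124.7 kN; rupture φR_n = 0.75×0.6×450×6×99 = 120.3 kN; take 120.3 kN (rupture).
Governing: min(90.7, 120.3) = 90.7 kN → weld metal.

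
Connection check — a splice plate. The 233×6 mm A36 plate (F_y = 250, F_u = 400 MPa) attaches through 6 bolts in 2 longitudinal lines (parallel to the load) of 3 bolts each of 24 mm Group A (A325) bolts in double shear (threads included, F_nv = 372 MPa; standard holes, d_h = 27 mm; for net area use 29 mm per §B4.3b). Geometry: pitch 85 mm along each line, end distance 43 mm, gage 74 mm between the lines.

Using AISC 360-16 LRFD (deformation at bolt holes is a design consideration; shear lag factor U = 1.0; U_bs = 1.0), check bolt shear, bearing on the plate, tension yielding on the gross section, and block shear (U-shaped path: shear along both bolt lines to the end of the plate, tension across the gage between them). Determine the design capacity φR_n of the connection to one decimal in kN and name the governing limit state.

314.6 kN (gross-section yield governs)

Bolt shear: A_b = π(24)²/4 = 452.39 mm². φR_n = 0.75 × 372 × 452.39 × 6 × 2 = 1514.6 kN.
Bearing (6 mm plate, F_u = 400 MPa): end bolts L_c = 43 − 27/2 = 29.5, R_n = min(1.2×29.5×6×400, 2.4×24×6×400) = 84.96 kN/bolt; interior L_c = 85 − 27 = 58, R_n = 138.24 kN/bolt. φR_n = 0.75 × (2×84.96 + 4×138.24) = 542.2 kN.
Tension yield (gross): A_g = 233×6 = 1398 mm². φR_n = 0.90 × 250 × 1398 = 314.6 kN.
Block shear: shear path 2×[43+2×85] = 2×213 mm, A_gv = 2556, A_nv = 2×(213 − 2.5×29)×6 = 1686 mm²; tension across gage: (74 − 1×29)×6 = 270 mm². R_n = min(0.6×400×1686, 0.6×250×2556) + 1.0×400×270 = min(404.64, 383.4) + 108 = 491.4 kN. φR_n = 0.75 × 491.4 = 368.6 kN.
Governing: min(1514.6, 542.2, 314.6, 368.6) = 314.6 kN → gross-section yield.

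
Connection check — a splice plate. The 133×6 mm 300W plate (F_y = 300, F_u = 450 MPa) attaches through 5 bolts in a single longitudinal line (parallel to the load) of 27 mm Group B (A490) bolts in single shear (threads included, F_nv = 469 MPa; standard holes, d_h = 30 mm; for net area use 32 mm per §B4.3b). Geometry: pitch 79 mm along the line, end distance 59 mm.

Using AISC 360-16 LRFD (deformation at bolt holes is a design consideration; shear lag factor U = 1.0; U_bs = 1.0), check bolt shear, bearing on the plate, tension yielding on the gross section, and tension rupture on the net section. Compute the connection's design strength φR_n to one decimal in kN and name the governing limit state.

Bolt shear: A_b = π(27)²/4 = 572.56 mm². φR_n = 0.75 × 469 × 572.56 × 5 × 1 = 1007.0 kN.
Bearing (6 mm plate, F_u = 450 MPa): end bolts L_c = 59 − 30/2 = 44, R_n = min(1.2×44×6×450, 2.4×27×6×450) = 142.56 kN/bolt; interior L_c = 79 − 30 = 49, R_n = 158.76 kN/bolt. φR_n = 0.75 × (1×142.56 + 4×158.76) = 583.2 kN.
Tension yield (gross): A_g = 133×6 = 798 mm². φR_n = 0.90 × 300 × 798 = 215.5 kN.
Tension rupture (net): A_n = (133 − 1×32)×6 = 606 mm² (U = 1.0, A_e = A_n). φR_n = 0.75 × 450 × 606 = 204.5 kN.
Governing: min(1007.0, 583.2, 215.5, 204.5) = 204.5 kN → net-section rupture.

204.5 kN (net-section rupture governs)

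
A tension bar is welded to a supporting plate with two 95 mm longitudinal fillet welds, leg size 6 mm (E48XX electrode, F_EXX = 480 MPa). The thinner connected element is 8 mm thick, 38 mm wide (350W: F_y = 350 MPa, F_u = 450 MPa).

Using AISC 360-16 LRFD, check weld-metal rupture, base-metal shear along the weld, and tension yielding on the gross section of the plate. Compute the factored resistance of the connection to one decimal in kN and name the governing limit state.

Weld metal: throat = 0.707×6 = 4.242 mm, L = 2×95 = 190 mm. φR_n = 0.75 × 0.6 × 480 × 4.242 × 190 = 174.1 kN.
Base metal shear (8 mm plate): yield φR_n = 1.0×0.6×350×8×190 = 319.2 kN; rupture φR_n = 0.75×0.6×450×8×190 = 307.8 kN; take 307.8 kN (rupture).
Tension yield (gross): A_g = 38×8 = 304 mm². φR_n = 0.90 × 350 × 304 = 95.8 kN.
Governing: min(174.1, 307.8, 95.8) = 95.8 kN → gross-section yield.

95.8 kN (gross-section yield governs)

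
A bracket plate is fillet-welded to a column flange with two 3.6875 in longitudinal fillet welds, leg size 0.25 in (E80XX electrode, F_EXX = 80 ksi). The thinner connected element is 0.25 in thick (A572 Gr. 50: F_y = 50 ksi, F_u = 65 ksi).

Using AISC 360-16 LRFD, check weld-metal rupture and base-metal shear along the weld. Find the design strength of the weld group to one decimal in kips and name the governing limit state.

Weld metal: throat = 0.707×0.25 = 0.17675 in, L = 2×3.6875 = 7.375 in. φR_n = 0.75 × 0.6 × 80 × 0.17675 × 7.375 = 46.9 kips.
Base metal shear (0.25 in plate): yield φR_n = 1.0×0.6×50×0.25×7.375 = 55.3 kips; rupture φR_n = 0.75×0.6×65×0.25×7.375 = 53.9 kips; take 53.9 kips (rupture).
Governing: min(46.9, 53.9) = 46.9 kips → weld metal.

46.9 kips (weld metal governs)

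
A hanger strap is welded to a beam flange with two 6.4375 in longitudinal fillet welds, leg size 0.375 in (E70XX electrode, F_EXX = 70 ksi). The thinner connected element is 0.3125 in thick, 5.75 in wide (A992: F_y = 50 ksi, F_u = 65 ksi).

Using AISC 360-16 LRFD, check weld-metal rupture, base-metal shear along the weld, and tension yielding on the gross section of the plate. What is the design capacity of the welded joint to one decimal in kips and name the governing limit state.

80.9 kips (gross-section yield governs)

Weld metal: throat = 0.707×0.375 = 0.26513 in, L = 2×6.4375 = 12.875 in. φR_n = 0.75 × 0.6 × 70 × 0.26513 × 12.875 = 107.5 kips.
Base metal shear (0.3125 in plate): yield φR_n = 1.0×0.6×50×0.3125×12.875 = 120.7 kips; rupture φR_n = 0.75×0.6×65×0.3125×12.875 = 117.7 kips; take 117.7 kips (rupture).
Tension yield (gross): A_g = 5.75×0.3125 = 1.7969 in². φR_n = 0.90 × 50 × 1.7969 = 80.9 kips.
Governing: min(107.5, 117.7, 80.9) = 80.9 kips → gross-section yield.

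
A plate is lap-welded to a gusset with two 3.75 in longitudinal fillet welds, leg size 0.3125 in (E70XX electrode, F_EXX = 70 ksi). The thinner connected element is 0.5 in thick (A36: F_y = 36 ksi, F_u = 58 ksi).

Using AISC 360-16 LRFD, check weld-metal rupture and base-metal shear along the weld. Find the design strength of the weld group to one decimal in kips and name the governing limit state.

Weld metal: throat = 0.707×0.3125 = 0.22094 in, L = 2×3.75 = 7.5 in. φR_n = 0.75 × 0.6 × 70 × 0.22094 × 7.5 = 52.2 kips.
Base metal shear (0.5 in plate): yield φR_n = 1.0×0.6×36×0.5×7.5 = 81.0 kips; rupture φR_n = 0.75×0.6×58×0.5×7.5 = 97.9 kips; take 81.0 kips (yield).
Governing: min(52.2, 81.0) = 52.2 kips → weld metal.

52.2 kips (weld metal governs)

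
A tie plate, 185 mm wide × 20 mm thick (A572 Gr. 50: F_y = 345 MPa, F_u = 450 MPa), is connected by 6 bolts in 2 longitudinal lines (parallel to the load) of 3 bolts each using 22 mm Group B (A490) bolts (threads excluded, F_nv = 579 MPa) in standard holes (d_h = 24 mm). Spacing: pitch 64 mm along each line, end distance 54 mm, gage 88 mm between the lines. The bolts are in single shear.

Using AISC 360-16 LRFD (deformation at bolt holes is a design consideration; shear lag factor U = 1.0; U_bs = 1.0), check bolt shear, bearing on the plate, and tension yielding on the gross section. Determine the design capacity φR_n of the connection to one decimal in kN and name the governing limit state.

990.4 kN (bolt shear governs)

Bolt shear: A_b = π(22)²/4 = 380.13 mm². φR_n = 0.75 × 579 × 380.13 × 6 × 1 = 990.4 kN.
Bearing (20 mm plate, F_u = 450 MPa): end bolts L_c = 54 − 24/2 = 42, R_n = min(1.2×42×20×450, 2.4×22×20×450) = 453.6 kN/bolt; interior L_c = 64 − 24 = 40, R_n = 432 kN/bolt. φR_n = 0.75 × (2×453.6 + 4×432) = 1976.4 kN.
Tension yield (gross): A_g = 185×20 = 3700 mm². φR_n = 0.90 × 345 × 3700 = 1148.9 kN.
Governing: min(990.4, 1976.4, 1148.9) = 990.4 kN → bolt shear.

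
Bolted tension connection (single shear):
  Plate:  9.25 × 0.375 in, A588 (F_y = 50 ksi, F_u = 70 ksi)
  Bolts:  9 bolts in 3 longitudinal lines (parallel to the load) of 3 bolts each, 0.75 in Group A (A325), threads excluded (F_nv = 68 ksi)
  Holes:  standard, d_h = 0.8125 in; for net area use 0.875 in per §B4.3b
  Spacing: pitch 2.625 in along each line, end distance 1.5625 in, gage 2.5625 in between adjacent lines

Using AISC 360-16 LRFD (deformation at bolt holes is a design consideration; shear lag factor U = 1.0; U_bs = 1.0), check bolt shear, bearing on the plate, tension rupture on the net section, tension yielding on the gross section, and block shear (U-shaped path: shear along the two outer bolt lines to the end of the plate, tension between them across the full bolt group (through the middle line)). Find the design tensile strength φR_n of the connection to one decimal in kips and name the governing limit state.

130.4 kips (net-section rupture governs)

Bolt shear: A_b = π(0.75)²/4 = 0.44179 in². φR_n = 0.75 × 68 × 0.44179 × 9 × 1 = 202.8 kips.
Bearing (0.375 in plate, F_u = 70 ksi): end bolts L_c = 1.5625 − 0.8125/2 = 1.15625, R_n = min(1.2×1.15625×0.375×70, 2.4×0.75×0.375×70) = 36.422 kips/bolt; interior L_c = 2.625 − 0.8125 = 1.8125, R_n = 47.25 kips/bolt. φR_n = 0.75 × (3×36.422 + 6×47.25) = 294.6 kips.
Tension rupture (net): A_n = (9.25 − 3×0.875)×0.375 = 2.4844 in² (U = 1.0, A_e = A_n). φR_n = 0.75 × 70 × 2.4844 = 130.4 kips.
Tension yield (gross): A_g = 9.25×0.375 = 3.4688 in². φR_n = 0.90 × 50 × 3.4688 = 156.1 kips.
Block shear: shear path 2×[1.5625+2×2.625] = 2×6.8125 in, A_gv = 5.1094, A_nv = 2×(6.8125 − 2.5×0.875)×0.375 = 3.4688 in²; tension across gage: (5.125 − 2×0.875)×0.375 = 1.2656 in². R_n = min(0.6×70×3.4688, 0.6×50×5.1094) + 1.0×70×1.2656 = min(145.69, 153.28) + 88.592 = 234.28 kips. φR_n = 0.75 × 234.28 = 175.7 kips.
Governing: min(202.8, 294.6, 130.4, 156.1, 175.7) = 130.4 kips → net-section rupture.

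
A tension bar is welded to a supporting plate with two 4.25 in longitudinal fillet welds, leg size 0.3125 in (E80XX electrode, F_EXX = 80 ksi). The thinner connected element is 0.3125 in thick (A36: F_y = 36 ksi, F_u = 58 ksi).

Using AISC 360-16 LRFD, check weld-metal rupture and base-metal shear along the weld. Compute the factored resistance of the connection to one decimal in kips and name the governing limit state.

Weld metal: throat = 0.707×0.3125 = 0.22094 in, L = 2×4.25 = 8.5 in. φR_n = 0.75 × 0.6 × 80 × 0.22094 × 8.5 = 67.6 kips.
Base metal shear (0.3125 in plate): yield φR_n = 1.0×0.6×36×0.3125×8.5 = 57.4 kips; rupture φR_n = 0.75×0.6×58×0.3125×8.5 = 69.3 kips; take 57.4 kips (yield).
Governing: min(67.6, 57.4) = 57.4 kips → base-metal shear.

57.4 kips (base-metal shear governs)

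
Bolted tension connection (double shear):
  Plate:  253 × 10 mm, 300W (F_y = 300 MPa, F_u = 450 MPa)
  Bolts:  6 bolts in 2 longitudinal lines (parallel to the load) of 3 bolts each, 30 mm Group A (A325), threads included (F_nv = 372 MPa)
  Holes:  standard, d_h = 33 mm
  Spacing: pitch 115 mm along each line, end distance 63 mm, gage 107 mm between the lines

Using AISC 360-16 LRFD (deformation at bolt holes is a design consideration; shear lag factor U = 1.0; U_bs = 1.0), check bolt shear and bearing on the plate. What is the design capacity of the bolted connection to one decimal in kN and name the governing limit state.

1348.7 kN (bearing governs)

Bolt shear: A_b = π(30)²/4 = 706.86 mm². φR_n = 0.75 × 372 × 706.86 × 6 × 2 = 2366.6 kN.
Bearing (10 mm plate, F_u = 450 MPa): end bolts L_c = 63 − 33/2 = 46.5, R_n = min(1.2×46.5×10×450, 2.4×30×10×450) = 251.1 kN/bolt; interior L_c = 115 − 33 = 82, R_n = 324 kN/bolt. φR_n = 0.75 × (2×251.1 + 4×324) = 1348.7 kN.
Governing: min(2366.6, 1348.7) = 1348.7 kN → bearing.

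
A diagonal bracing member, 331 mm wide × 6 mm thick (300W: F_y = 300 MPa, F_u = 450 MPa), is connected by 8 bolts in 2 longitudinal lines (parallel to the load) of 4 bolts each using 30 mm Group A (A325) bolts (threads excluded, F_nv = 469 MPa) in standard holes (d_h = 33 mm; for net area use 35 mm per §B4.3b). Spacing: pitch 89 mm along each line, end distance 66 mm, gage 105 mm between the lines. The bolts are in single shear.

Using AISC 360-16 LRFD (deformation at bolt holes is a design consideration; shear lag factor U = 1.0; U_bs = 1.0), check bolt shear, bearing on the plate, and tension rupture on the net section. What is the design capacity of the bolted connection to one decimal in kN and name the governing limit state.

528.5 kN (net-section rupture governs)

Bolt shear: A_b = π(30)²/4 = 706.86 mm². φR_n = 0.75 × 469 × 706.86 × 8 × 1 = 1989.1 kN.
Bearing (6 mm plate, F_u = 450 MPa): end bolts L_c = 66 − 33/2 = 49.5, R_n = min(1.2×49.5×6×450, 2.4×30×6×450) = 160.38 kN/bolt; interior L_c = 89 − 33 = 56, R_n = 181.44 kN/bolt. φR_n = 0.75 × (2×160.38 + 6×181.44) = 1057.1 kN.
Tension rupture (net): A_n = (331 − 2×35)×6 = 1566 mm² (U = 1.0, A_e = A_n). φR_n = 0.75 × 450 × 1566 = 528.5 kN.
Governing: min(1989.1, 1057.1, 528.5) = 528.5 kN → net-section rupture.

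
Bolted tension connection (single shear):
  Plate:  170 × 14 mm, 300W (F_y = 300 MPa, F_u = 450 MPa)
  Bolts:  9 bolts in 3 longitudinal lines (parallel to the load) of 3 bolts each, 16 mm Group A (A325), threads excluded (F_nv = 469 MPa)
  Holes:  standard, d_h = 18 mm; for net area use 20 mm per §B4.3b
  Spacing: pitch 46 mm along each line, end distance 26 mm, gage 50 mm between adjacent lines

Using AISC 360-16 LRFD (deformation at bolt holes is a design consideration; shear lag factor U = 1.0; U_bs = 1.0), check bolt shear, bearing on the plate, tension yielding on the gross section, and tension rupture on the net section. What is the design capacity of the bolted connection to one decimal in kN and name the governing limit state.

Bolt shear: A_b = π(16)²/4 = 201.06 mm². φR_n = 0.75 × 469 × 201.06 × 9 × 1 = 636.5 kN.
Bearing (14 mm plate, F_u = 450 MPa): end bolts L_c = 26 − 18/2 = 17, R_n = min(1.2×17×14×450, 2.4×16×14×450) = 128.52 kN/bolt; interior L_c = 46 − 18 = 28, R_n = 211.68 kN/bolt. φR_n = 0.75 × (3×128.52 + 6×211.68) = 1241.7 kN.
Tension yield (gross): A_g = 170×14 = 2380 mm². φR_n = 0.90 × 300 × 2380 = 642.6 kN.
Tension rupture (net): A_n = (170 − 3×20)×14 = 1540 mm² (U = 1.0, A_e = A_n). φR_n = 0.75 × 450 × 1540 = 519.8 kN.
Governing: min(636.5, 1241.7, 642.6, 519.8) = 519.8 kN → net-section rupture.

519.8 kN (net-section rupture governs)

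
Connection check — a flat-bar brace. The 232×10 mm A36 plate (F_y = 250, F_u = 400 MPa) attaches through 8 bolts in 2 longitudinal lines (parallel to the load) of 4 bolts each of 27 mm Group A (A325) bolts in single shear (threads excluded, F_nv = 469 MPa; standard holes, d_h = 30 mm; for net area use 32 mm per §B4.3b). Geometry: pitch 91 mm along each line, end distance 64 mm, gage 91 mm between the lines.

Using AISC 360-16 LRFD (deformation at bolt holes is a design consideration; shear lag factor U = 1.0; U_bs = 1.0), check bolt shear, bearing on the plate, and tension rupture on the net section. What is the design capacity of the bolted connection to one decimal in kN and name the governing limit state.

504.0 kN (net-section rupture governs)

Bolt shear: A_b = π(27)²/4 = 572.56 mm². φR_n = 0.75 × 469 × 572.56 × 8 × 1 = 1611.2 kN.
Bearing (10 mm plate, F_u = 400 MPa): end bolts L_c = 64 − 30/2 = 49, R_n = min(1.2×49×10×400, 2.4×27×10×400) = 235.2 kN/bolt; interior L_c = 91 − 30 = 61, R_n = 259.2 kN/bolt. φR_n = 0.75 × (2×235.2 + 6×259.2) = 1519.2 kN.
Tension rupture (net): A_n = (232 − 2×32)×10 = 1680 mm² (U = 1.0, A_e = A_n). φR_n = 0.75 × 400 × 1680 = 504.0 kN.
Governing: min(1611.2, 1519.2, 504.0) = 504.0 kN → net-section rupture.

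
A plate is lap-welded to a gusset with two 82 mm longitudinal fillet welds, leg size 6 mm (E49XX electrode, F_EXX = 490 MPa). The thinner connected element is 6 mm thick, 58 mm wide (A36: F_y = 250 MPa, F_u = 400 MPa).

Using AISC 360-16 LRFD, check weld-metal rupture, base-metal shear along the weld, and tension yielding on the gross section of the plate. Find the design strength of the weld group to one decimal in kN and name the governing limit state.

Weld metal: throat = 0.707×6 = 4.242 mm, L = 2×82 = 164 mm. φR_n = 0.75 × 0.6 × 490 × 4.242 × 164 = 153.4 kN.
Base metal shear (6 mm plate): yield φR_n = 1.0×0.6×250×6×164 = 147.6 kN; rupture φR_n = 0.75×0.6×400×6×164 = 177.1 kN; take 147.6 kN (yield).
Tension yield (gross): A_g = 58×6 = 348 mm². φR_n = 0.90 × 250 × 348 = 78.3 kN.
Governing: min(153.4, 147.6, 78.3) = 78.3 kN → gross-section yield.

78.3 kN (gross-section yield governs)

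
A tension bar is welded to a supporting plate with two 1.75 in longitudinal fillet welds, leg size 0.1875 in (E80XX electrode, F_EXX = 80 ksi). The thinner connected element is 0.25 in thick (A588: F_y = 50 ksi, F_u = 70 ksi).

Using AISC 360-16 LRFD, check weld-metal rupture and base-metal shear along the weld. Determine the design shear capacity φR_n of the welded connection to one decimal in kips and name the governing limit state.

16.7 kips (weld metal governs)

Weld metal: throat = 0.707×0.1875 = 0.13256 in, L = 2×1.75 = 3.5 in. φR_n = 0.75 × 0.6 × 80 × 0.13256 × 3.5 = 16.7 kips.
Base metal shear (0.25 in plate): yield φR_n = 1.0×0.6×50×0.25×3.5 = 26.3 kips; rupture φR_n = 0.75×0.6×70×0.25×3.5 = 27.6 kips; take 26.3 kips (yield).
Governing: min(16.7, 26.3) = 16.7 kips → weld metal.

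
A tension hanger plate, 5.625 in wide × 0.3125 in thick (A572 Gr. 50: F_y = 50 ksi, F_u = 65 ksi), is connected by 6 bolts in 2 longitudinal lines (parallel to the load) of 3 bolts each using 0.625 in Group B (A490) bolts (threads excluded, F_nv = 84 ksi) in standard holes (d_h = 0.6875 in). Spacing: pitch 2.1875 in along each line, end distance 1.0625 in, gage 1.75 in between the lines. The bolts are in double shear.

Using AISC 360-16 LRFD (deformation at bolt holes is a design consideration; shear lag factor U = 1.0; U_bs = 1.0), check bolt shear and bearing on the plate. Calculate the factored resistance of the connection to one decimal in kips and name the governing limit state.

Bolt shear: A_b = π(0.625)²/4 = 0.3068 in². φR_n = 0.75 × 84 × 0.3068 × 6 × 2 = 231.9 kips.
Bearing (0.3125 in plate, F_u = 65 ksi): end bolts L_c = 1.0625 − 0.6875/2 = 0.71875, R_n = min(1.2×0.71875×0.3125×65, 2.4×0.625×0.3125×65) = 17.52 kips/bolt; interior L_c = 2.1875 − 0.6875 = 1.5, R_n = 30.469 kips/bolt. φR_n = 0.75 × (2×17.52 + 4×30.469) = 117.7 kips.
Governing: min(231.9, 117.7) = 117.7 kips → bearing.

117.7 kips (bearing governs)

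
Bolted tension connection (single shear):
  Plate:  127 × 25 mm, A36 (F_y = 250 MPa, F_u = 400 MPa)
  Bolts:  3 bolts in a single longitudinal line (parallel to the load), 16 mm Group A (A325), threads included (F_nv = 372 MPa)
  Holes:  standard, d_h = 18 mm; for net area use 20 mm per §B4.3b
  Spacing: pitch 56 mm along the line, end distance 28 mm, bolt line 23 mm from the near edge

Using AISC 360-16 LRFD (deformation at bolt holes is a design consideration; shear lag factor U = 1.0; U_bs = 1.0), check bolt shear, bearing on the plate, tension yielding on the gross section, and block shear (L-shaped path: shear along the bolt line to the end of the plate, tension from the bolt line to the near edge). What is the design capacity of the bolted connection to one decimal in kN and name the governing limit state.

168.3 kN (bolt shear governs)

Bolt shear: A_b = π(16)²/4 = 201.06 mm². φR_n = 0.75 × 372 × 201.06 × 3 × 1 = 168.3 kN.
Bearing (25 mm plate, F_u = 400 MPa): end bolts L_c = 28 − 18/2 = 19, R_n = min(1.2×19×25×400, 2.4×16×25×400) = 228 kN/bolt; interior L_c = 56 − 18 = 38, R_n = 384 kN/bolt. φR_n = 0.75 × (1×228 + 2×384) = 747.0 kN.
Tension yield (gross): A_g = 127×25 = 3175 mm². φR_n = 0.90 × 250 × 3175 = 714.4 kN.
Block shear: shear path 1×[28+2×56] = 1×140 mm, A_gv = 3500, A_nv = 1×(140 − 2.5×20)×25 = 2250 mm²; tension to near edge: (23 − 0.5×20)×25 = 325 mm². R_n = min(0.6×400×2250, 0.6×250×3500) + 1.0×400×325 = min(540, 525) + 130 = 655 kN. φR_n = 0.75 × 655 = 491.3 kN.
Governing: min(168.3, 747.0, 714.4, 491.3) = 168.3 kN → bolt shear.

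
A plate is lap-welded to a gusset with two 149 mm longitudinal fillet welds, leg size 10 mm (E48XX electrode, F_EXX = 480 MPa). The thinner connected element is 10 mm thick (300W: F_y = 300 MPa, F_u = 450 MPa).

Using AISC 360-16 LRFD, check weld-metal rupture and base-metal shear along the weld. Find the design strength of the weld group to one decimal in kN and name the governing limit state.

Weld metal: throat = 0.707×10 = 7.07 mm, L = 2×149 = 298 mm. φR_n = 0.75 × 0.6 × 480 × 7.07 × 298 = 455.1 kN.
Base metal shear (10 mm plate): yield φR_n = 1.0×0.6×300×10×298 = 536.4 kN; rupture φR_n = 0.75×0.6×450×10×298 = 603.5 kN; take 536.4 kN (yield).
Governing: min(455.1, 536.4) = 455.1 kN → weld metal.

455.1 kN (weld metal governs)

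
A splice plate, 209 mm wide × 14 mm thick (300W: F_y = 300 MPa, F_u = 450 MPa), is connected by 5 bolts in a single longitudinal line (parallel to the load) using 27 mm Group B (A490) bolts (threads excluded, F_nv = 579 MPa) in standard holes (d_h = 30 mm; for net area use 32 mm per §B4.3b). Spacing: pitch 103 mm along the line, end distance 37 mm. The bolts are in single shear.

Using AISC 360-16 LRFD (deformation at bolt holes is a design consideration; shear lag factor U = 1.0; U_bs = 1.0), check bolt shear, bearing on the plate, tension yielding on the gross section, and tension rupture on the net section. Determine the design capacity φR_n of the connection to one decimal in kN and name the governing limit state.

Bolt shear: A_b = π(27)²/4 = 572.56 mm². φR_n = 0.75 × 579 × 572.56 × 5 × 1 = 1243.2 kN.
Bearing (14 mm plate, F_u = 450 MPa): end bolts L_c = 37 − 30/2 = 22, R_n = min(1.2×22×14×450, 2.4×27×14×450) = 166.32 kN/bolt; interior L_c = 103 − 30 = 73, R_n = 408.24 kN/bolt. φR_n = 0.75 × (1×166.32 + 4×408.24) = 1349.5 kN.
Tension yield (gross): A_g = 209×14 = 2926 mm². φR_n = 0.90 × 300 × 2926 = 790.0 kN.
Tension rupture (net): A_n = (209 − 1×32)×14 = 2478 mm² (U = 1.0, A_e = A_n). φR_n = 0.75 × 450 × 2478 = 836.3 kN.
Governing: min(1243.2, 1349.5, 790.0, 836.3) = 790.0 kN → gross-section yield.

790.0 kN (gross-section yield governs)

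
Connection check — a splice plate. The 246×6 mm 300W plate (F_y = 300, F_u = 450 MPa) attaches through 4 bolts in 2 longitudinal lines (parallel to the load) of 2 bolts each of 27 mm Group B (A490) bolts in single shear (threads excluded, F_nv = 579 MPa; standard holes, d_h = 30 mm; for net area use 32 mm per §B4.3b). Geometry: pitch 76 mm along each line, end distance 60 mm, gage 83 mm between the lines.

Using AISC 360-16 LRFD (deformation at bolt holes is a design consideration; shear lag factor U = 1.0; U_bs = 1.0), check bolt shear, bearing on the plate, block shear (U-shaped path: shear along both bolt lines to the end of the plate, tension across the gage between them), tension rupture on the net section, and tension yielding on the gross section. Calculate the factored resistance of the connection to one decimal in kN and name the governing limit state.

317.1 kN (block shear governs)

Bolt shear: A_b = π(27)²/4 = 572.56 mm². φR_n = 0.75 × 579 × 572.56 × 4 × 1 = 994.5 kN.
Bearing (6 mm plate, F_u = 450 MPa): end bolts L_c = 60 − 30/2 = 45, R_n = min(1.2×45×6×450, 2.4×27×6×450) = 145.8 kN/bolt; interior L_c = 76 − 30 = 46, R_n = 149.04 kN/bolt. φR_n = 0.75 × (2×145.8 + 2×149.04) = 442.3 kN.
Block shear: shear path 2×[60+1×76] = 2×136 mm, A_gv = 1632, A_nv = 2×(136 − 1.5×32)×6 = 1056 mm²; tension across gage: (83 − 1×32)×6 = 306 mm². R_n = min(0.6×450×1056, 0.6×300×1632) + 1.0×450×306 = min(285.12, 293.76) + 137.7 = 422.82 kN. φR_n = 0.75 × 422.82 = 317.1 kN.
Tension rupture (net): A_n = (246 − 2×32)×6 = 1092 mm² (U = 1.0, A_e = A_n). φR_n = 0.75 × 450 × 1092 = 368.6 kN.
Tension yield (gross): A_g = 246×6 = 1476 mm². φR_n = 0.90 × 300 × 1476 = 398.5 kN.
Governing: min(994.5, 442.3, 317.1, 368.6, 398.5) = 317.1 kN → block shear.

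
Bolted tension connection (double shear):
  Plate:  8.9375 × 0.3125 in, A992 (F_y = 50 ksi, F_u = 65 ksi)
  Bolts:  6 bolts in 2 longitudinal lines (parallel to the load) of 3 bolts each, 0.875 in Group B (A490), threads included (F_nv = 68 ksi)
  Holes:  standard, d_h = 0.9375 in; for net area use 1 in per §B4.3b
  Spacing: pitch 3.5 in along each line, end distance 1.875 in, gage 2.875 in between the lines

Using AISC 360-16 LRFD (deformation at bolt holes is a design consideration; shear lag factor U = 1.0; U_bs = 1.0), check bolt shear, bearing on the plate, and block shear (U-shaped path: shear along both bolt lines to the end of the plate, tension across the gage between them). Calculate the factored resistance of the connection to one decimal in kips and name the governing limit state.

145.1 kips (block shear governs)

Bolt shear: A_b = π(0.875)²/4 = 0.60132 in². φR_n = 0.75 × 68 × 0.60132 × 6 × 2 = 368.0 kips.
Bearing (0.3125 in plate, F_u = 65 ksi): end bolts L_c = 1.875 − 0.9375/2 = 1.40625, R_n = min(1.2×1.40625×0.3125×65, 2.4×0.875×0.3125×65) = 34.277 kips/bolt; interior L_c = 3.5 − 0.9375 = 2.5625, R_n = 42.656 kips/bolt. φR_n = 0.75 × (2×34.277 + 4×42.656) = 179.4 kips.
Block shear: shear path 2×[1.875+2×3.5] = 2×8.875 in, A_gv = 5.5469, A_nv = 2×(8.875 − 2.5×1)×0.3125 = 3.9844 in²; tension across gage: (2.875 − 1×1)×0.3125 = 0.58594 in². R_n = min(0.6×65×3.9844, 0.6×50×5.5469) + 1.0×65×0.58594 = min(155.39, 166.41) + 38.086 = 193.48 kips. φR_n = 0.75 × 193.48 = 145.1 kips.
Governing: min(368.0, 179.4, 145.1) = 145.1 kips → block shear.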